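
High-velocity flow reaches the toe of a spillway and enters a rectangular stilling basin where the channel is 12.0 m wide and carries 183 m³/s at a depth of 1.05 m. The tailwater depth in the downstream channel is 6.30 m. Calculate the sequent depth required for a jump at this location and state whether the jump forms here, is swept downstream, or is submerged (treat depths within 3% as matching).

y₂ = 6.22 m; the jump forms here

q = Q/b = 183/12.0 = 15.2 m²/s; V₁ = q/y₁ = 14.5 m/s. Fr₁ = V₁/√(g·y₁) = 4.53.
By Bélanger, y₂/y₁ = ½[√(1 + 8Fr₁²) − 1] = ½[√164.8 − 1] = 5.92.
y₂ = 5.92 × 1.05 = 6.22 m.
Tailwater y_tw = 6.30 m: y_tw ≈ y₂, so the jump forms here.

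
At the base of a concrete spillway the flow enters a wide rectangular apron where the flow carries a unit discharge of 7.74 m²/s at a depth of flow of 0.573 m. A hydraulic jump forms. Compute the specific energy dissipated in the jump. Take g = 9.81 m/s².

ΔE = 5.37 m

V₁ = q/y₁ = 7.74/0.573 = 13.5 m/s. Fr₁ = V₁/√(g·y₁) = 13.5/√(9.81×0.573) = 5.70.
Conjugate-depth relation: y₂/y₁ = ½[√(1 + 8Fr₁²) − 1] = ½[√260.7 − 1] = 7.57.
y₂ = 7.57 × 0.573 = 4.34 m.
V₂ = q/y₂ = 7.74/4.34 = 1.78 m/s. E₁ = y₁ + V₁²/2g = 9.87 m; E₂ = y₂ + V₂²/2g = 4.50 m. ΔE = E₁ − E₂ = 5.37 m.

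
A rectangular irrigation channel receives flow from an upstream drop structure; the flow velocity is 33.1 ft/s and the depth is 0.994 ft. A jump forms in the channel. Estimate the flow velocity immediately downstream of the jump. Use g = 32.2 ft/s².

V₂ = 4.25 ft/s

Fr₁ = V₁/√(g·y₁) = 33.1/√(32.2×0.994) = 5.85.
By Bélanger, y₂/y₁ = ½[√(1 + 8Fr₁²) − 1] = ½[√274.8 − 1] = 7.79.
y₂ = 7.79 × 0.994 = 7.74 ft.
q = V₁·y₁ = 33.1 × 0.994 = 32.9 ft²/s.
V₂ = q/y₂ = 32.9/7.74 = 4.25 ft/s.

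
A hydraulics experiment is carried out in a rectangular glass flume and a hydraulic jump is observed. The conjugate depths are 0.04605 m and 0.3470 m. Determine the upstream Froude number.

For a rectangular channel the momentum equation gives q² = ½·g·y₁·y₂·(y₁ + y₂) = ½×9.81×0.04605×0.3470×0.3930 = 0.03081.
q = √0.03081 = 0.1755 m²/s.
V₁ = q/y₁ = 3.811 m/s; Fr₁ = V₁/√(g·y₁) = 5.671.

Fr₁ = 5.671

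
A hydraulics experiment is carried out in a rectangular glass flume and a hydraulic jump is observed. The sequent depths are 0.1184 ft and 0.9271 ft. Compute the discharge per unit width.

q = 1.359 ft²/s

For a rectangular channel the momentum equation gives q² = ½·g·y₁·y₂·(y₁ + y₂) = ½×32.2×0.1184×0.9271×1.046 = 1.848.
q = √1.848 = 1.359 ft²/s.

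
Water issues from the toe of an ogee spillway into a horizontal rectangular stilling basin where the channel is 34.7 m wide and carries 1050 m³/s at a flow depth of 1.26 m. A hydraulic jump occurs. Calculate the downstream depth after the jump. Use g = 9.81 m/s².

q = Q/b = 1050/34.7 = 30.3 m²/s; V₁ = q/y₁ = 24.0 m/s. Fr₁ = V₁/√(g·y₁) = 6.83.
From the momentum equation for a rectangular channel, y₂/y₁ = ½[√(1 + 8Fr₁²) − 1] = ½[√374.3 − 1] = 9.17.
y₂ = 9.17 × 1.26 = 11.6 m.

y₂ = 11.6 m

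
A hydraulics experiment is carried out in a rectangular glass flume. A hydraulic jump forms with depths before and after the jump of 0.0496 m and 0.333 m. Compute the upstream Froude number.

For a rectangular channel the momentum equation gives q² = ½·g·y₁·y₂·(y₁ + y₂) = ½×9.81×0.0496×0.333×0.383 = 0.0310.
q = √0.0310 = 0.176 m²/s.
V₁ = q/y₁ = 3.55 m/s; Fr₁ = V₁/√(g·y₁) = 5.09.

Fr₁ = 5.09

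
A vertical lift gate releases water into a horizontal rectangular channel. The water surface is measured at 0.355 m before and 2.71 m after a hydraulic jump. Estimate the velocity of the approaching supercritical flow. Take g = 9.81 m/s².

V₁ = 10.7 m/s

For a rectangular channel the momentum equation gives q² = ½·g·y₁·y₂·(y₁ + y₂) = ½×9.81×0.355×2.71×3.06 = 14.5.
q = √14.5 = 3.80 m²/s.
V₁ = q/y₁ = 3.80/0.355 = 10.7 m/s.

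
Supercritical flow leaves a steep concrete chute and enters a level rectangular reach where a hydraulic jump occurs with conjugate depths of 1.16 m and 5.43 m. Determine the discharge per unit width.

For a rectangular channel the momentum equation gives q² = ½·g·y₁·y₂·(y₁ + y₂) = ½×9.81×1.16×5.43×6.59 = 204.
q = √204 = 14.3 m²/s.

q = 14.3 m²/s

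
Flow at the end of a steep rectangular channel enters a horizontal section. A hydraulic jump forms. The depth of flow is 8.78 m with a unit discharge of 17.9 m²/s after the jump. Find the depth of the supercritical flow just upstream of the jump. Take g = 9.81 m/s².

V₂ = q/y₂ = 17.9/8.78 = 2.04 m/s; Fr₂ = V₂/√(g·y₂) = 0.220.
Applying the sequent-depth relation in reverse, y₁/y₂ = ½[√(1 + 8Fr₂²) − 1] = ½[√1.386 − 1] = 0.0887.
y₁ = 0.0887 × 8.78 = 0.778 m.

y₁ = 0.778 m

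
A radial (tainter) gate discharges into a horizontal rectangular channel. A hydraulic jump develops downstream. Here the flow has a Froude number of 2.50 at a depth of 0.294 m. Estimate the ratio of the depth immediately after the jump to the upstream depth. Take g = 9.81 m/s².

y₂/y₁ = 3.07

Fr₁ = 2.50 (given).
Bélanger equation: y₂/y₁ = ½[√(1 + 8Fr₁²) − 1] = ½[√51.00 − 1] = 3.07.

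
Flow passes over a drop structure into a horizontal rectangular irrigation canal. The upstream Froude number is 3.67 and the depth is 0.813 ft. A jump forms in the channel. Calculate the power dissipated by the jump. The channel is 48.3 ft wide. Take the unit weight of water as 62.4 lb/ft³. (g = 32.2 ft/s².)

Fr₁ = 3.67 (given).
Conjugate-depth relation: y₂/y₁ = ½[√(1 + 8Fr₁²) − 1] = ½[√108.8 − 1] = 4.71.
y₂ = 4.71 × 0.813 = 3.83 ft.
V₁ = Fr₁·√(g·y₁) = 3.67×√(32.2×0.813) = 18.8 ft/s; q = V₁·y₁ = 15.3 ft²/s. V₂ = q/y₂ = 15.3/3.83 = 3.98 ft/s. E₁ = y₁ + V₁²/2g = 6.29 ft; E₂ = y₂ + V₂²/2g = 4.08 ft. ΔE = E₁ − E₂ = 2.21 ft.
Q = q·b = 15.3 × 48.3 = 737 cfs. P = γ·Q·ΔE/550 = 62.4 × 737 × 2.21 / 550 = 185 hp.

P = 185 hp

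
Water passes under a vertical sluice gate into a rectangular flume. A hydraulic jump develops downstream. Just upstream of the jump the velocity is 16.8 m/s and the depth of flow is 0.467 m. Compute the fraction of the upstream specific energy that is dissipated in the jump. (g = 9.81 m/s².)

Fr₁ = V₁/√(g·y₁) = 16.8/√(9.81×0.467) = 7.85.
Sequent-depth ratio: y₂/y₁ = ½[√(1 + 8Fr₁²) − 1] = ½[√493.9 − 1] = 10.6.
y₂ = 10.6 × 0.467 = 4.96 m.
E₁ = y₁ + V₁²/2g = 14.9 m. ΔE = (y₂ − y₁)³/(4y₁y₂) = 9.77 m. ΔE/E₁ = 9.77/14.9 = 0.658.

ΔE/E₁ = 0.658 (65.8%)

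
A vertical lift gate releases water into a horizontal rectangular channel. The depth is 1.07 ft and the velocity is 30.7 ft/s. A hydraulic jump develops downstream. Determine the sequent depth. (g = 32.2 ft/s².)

Fr₁ = V₁/√(g·y₁) = 30.7/√(32.2×1.07) = 5.23.
Conjugate-depth relation: y₂/y₁ = ½[√(1 + 8Fr₁²) − 1] = ½[√219.8 − 1] = 6.91.
y₂ = 6.91 × 1.07 = 7.40 ft.

y₂ = 7.40 ft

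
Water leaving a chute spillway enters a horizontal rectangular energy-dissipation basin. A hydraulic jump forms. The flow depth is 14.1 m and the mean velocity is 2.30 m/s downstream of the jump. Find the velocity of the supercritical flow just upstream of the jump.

V₁ = 32.2 m/s

Fr₂ = V₂/√(g·y₂) = 2.30/√(9.81×14.1) = 0.196.
Applying the sequent-depth relation in reverse, y₁/y₂ = ½[√(1 + 8Fr₂²) − 1] = ½[√1.306 − 1] = 0.0714.
y₁ = 0.0714 × 14.1 = 1.01 m.
V₁ = q/y₁ = 32.4/1.01 = 32.2 m/s.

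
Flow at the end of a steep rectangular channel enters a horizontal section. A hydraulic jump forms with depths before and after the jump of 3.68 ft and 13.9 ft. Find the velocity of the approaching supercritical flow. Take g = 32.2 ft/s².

For a rectangular channel the momentum equation gives q² = ½·g·y₁·y₂·(y₁ + y₂) = ½×32.2×3.68×13.9×17.6 = 14478.
q = √14478 = 120 ft²/s.
V₁ = q/y₁ = 120/3.68 = 32.7 ft/s.

V₁ = 32.7 ft/s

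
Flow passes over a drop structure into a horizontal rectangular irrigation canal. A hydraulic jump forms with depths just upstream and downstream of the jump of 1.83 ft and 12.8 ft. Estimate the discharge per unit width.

For a rectangular channel the momentum equation gives q² = ½·g·y₁·y₂·(y₁ + y₂) = ½×32.2×1.83×12.8×14.6 = 5517.
q = √5517 = 74.3 ft²/s.

q = 74.3 ft²/s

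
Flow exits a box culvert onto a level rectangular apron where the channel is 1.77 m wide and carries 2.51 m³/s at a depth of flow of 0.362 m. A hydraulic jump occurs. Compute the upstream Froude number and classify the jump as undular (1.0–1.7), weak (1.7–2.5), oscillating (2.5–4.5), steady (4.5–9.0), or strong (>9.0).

q = Q/b = 2.51/1.77 = 1.42 m²/s; V₁ = q/y₁ = 3.92 m/s. Fr₁ = V₁/√(g·y₁) = 2.08.
Fr₁ = 2.08 lies in the weak range.

Fr₁ = 2.08; weak jump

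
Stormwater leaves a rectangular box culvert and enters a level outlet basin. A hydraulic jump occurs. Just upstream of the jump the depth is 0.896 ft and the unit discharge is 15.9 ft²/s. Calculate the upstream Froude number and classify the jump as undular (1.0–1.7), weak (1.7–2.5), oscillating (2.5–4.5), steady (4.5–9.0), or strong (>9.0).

Fr₁ = 3.30; oscillating jump

V₁ = q/y₁ = 15.9/0.896 = 17.7 ft/s. Fr₁ = V₁/√(g·y₁) = 17.7/√(32.2×0.896) = 3.30.
Fr₁ = 3.30 lies in the oscillating range.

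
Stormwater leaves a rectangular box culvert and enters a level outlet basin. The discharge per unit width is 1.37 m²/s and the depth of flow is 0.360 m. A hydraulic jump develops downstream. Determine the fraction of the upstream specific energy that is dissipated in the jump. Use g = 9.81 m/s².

V₁ = q/y₁ = 1.37/0.360 = 3.81 m/s. Fr₁ = V₁/√(g·y₁) = 3.81/√(9.81×0.360) = 2.03.
By Bélanger, y₂/y₁ = ½[√(1 + 8Fr₁²) − 1] = ½[√33.81 − 1] = 2.41.
y₂ = 2.41 × 0.360 = 0.867 m.
E₁ = y₁ + V₁²/2g = 1.10 m. ΔE = (y₂ − y₁)³/(4y₁y₂) = 0.104 m. ΔE/E₁ = 0.104/1.10 = 0.0949.

ΔE/E₁ = 0.0949 (9.49%)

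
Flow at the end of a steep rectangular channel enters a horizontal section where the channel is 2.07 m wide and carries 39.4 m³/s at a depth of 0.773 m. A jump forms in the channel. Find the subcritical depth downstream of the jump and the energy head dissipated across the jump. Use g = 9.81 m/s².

y₂ = 9.40 m; ΔE = 22.1 m

q = Q/b = 39.4/2.07 = 19.0 m²/s; V₁ = q/y₁ = 24.6 m/s. Fr₁ = V₁/√(g·y₁) = 8.94.
By Bélanger, y₂/y₁ = ½[√(1 + 8Fr₁²) − 1] = ½[√640.6 − 1] = 12.2.
y₂ = 12.2 × 0.773 = 9.40 m.
Head loss: ΔE = (y₂ − y₁)³/(4y₁y₂) = (9.40 − 0.773)³/(4×0.773×9.40) = 641/29.1 = 22.1 m.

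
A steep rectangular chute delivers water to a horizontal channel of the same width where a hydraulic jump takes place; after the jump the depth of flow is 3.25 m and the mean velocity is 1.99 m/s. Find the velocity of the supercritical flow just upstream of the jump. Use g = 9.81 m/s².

Fr₂ = V₂/√(g·y₂) = 1.99/√(9.81×3.25) = 0.352.
Since the conjugate-depth ratio holds either way, y₁/y₂ = ½[√(1 + 8Fr₂²) − 1] = ½[√1.994 − 1] = 0.206.
y₁ = 0.206 × 3.25 = 0.669 m.
V₁ = q/y₁ = 6.47/0.669 = 9.66 m/s.

V₁ = 9.66 m/s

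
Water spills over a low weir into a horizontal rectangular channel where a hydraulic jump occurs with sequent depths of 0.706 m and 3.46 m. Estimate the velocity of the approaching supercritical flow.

For a rectangular channel the momentum equation gives q² = ½·g·y₁·y₂·(y₁ + y₂) = ½×9.81×0.706×3.46×4.17 = 49.9.
q = √49.9 = 7.07 m²/s.
V₁ = q/y₁ = 7.07/0.706 = 10.0 m/s.

V₁ = 10.0 m/s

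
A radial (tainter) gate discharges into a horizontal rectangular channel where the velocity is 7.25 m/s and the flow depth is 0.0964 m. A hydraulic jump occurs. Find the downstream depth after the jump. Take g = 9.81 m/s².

y₂ = 0.969 m

Fr₁ = V₁/√(g·y₁) = 7.25/√(9.81×0.0964) = 7.46.
Conjugate-depth relation: y₂/y₁ = ½[√(1 + 8Fr₁²) − 1] = ½[√445.7 − 1] = 10.1.
y₂ = 10.1 × 0.0964 = 0.969 m.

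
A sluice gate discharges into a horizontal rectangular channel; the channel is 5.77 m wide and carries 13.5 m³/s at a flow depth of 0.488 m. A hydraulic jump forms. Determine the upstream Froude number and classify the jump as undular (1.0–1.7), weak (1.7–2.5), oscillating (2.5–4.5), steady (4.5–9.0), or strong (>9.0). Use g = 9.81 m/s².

Fr₁ = 2.19; weak jump

q = Q/b = 13.5/5.77 = 2.34 m²/s; V₁ = q/y₁ = 4.79 m/s. Fr₁ = V₁/√(g·y₁) = 2.19.
Fr₁ = 2.19 lies in the weak range.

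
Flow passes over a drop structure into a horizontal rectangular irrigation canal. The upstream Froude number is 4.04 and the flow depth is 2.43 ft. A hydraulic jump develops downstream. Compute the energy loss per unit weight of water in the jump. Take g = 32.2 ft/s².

Fr₁ = 4.04 (given).
From the momentum equation for a rectangular channel, y₂/y₁ = ½[√(1 + 8Fr₁²) − 1] = ½[√131.6 − 1] = 5.24.
y₂ = 5.24 × 2.43 = 12.7 ft.
V₁ = Fr₁·√(g·y₁) = 4.04×√(32.2×2.43) = 35.7 ft/s; q = V₁·y₁ = 86.8 ft²/s. V₂ = q/y₂ = 86.8/12.7 = 6.83 ft/s. E₁ = y₁ + V₁²/2g = 22.3 ft; E₂ = y₂ + V₂²/2g = 13.4 ft. ΔE = E₁ − E₂ = 8.82 ft.

ΔE = 8.82 ft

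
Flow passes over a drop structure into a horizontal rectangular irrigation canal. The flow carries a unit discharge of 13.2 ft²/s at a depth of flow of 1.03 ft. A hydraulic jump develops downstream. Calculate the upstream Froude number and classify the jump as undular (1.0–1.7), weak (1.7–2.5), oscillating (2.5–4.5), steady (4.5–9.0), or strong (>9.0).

Fr₁ = 2.23; weak jump

V₁ = q/y₁ = 13.2/1.03 = 12.8 ft/s. Fr₁ = V₁/√(g·y₁) = 12.8/√(32.2×1.03) = 2.23.
Fr₁ = 2.23 lies in the weak range.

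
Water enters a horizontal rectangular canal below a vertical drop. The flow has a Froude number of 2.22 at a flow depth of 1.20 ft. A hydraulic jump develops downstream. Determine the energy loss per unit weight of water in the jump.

ΔE = 0.530 ft

Fr₁ = 2.22 (given).
Bélanger equation: y₂/y₁ = ½[√(1 + 8Fr₁²) − 1] = ½[√40.43 − 1] = 2.68.
y₂ = 2.68 × 1.20 = 3.21 ft.
Head loss: ΔE = (y₂ − y₁)³/(4y₁y₂) = (3.21 − 1.20)³/(4×1.20×3.21) = 8.18/15.4 = 0.530 ft.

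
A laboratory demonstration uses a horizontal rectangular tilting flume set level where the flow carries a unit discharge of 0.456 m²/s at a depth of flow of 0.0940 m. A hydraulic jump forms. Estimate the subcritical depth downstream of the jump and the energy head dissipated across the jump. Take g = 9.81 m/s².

V₁ = q/y₁ = 0.456/0.0940 = 4.85 m/s. Fr₁ = V₁/√(g·y₁) = 4.85/√(9.81×0.0940) = 5.05.
Bélanger equation: y₂/y₁ = ½[√(1 + 8Fr₁²) − 1] = ½[√205.2 − 1] = 6.66.
y₂ = 6.66 × 0.0940 = 0.626 m.
V₂ = q/y₂ = 0.456/0.626 = 0.728 m/s. E₁ = y₁ + V₁²/2g = 1.29 m; E₂ = y₂ + V₂²/2g = 0.653 m. ΔE = E₁ − E₂ = 0.640 m.

y₂ = 0.626 m; ΔE = 0.640 m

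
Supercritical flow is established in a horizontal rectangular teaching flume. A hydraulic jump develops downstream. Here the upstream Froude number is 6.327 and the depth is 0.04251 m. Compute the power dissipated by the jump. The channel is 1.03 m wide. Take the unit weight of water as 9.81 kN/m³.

P = 0.9157 kW

Fr₁ = 6.327 (given).
By Bélanger, y₂/y₁ = ½[√(1 + 8Fr₁²) − 1] = ½[√321.25 − 1] = 8.462.
y₂ = 8.462 × 0.04251 = 0.3597 m.
Head loss: ΔE = (y₂ − y₁)³/(4y₁y₂) = (0.3597 − 0.04251)³/(4×0.04251×0.3597) = 0.03191/0.06116 = 0.5218 m.
V₁ = Fr₁·√(g·y₁) = 6.327×√(9.81×0.04251) = 4.086 m/s; q = V₁·y₁ = 0.1737 m²/s. Q = q·b = 0.1737 × 1.03 = 0.1789 m³/s. P = γ·Q·ΔE = 9.81 × 0.1789 × 0.5218 = 0.9157 kW.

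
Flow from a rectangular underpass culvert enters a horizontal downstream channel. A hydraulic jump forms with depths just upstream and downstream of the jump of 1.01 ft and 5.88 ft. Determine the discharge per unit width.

q = 25.7 ft²/s

For a rectangular channel the momentum equation gives q² = ½·g·y₁·y₂·(y₁ + y₂) = ½×32.2×1.01×5.88×6.89 = 659.
q = √659 = 25.7 ft²/s.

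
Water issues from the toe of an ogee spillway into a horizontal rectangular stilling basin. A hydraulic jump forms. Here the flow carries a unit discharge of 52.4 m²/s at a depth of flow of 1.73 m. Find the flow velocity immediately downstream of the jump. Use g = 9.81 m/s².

V₁ = q/y₁ = 52.4/1.73 = 30.3 m/s. Fr₁ = V₁/√(g·y₁) = 30.3/√(9.81×1.73) = 7.35.
By Bélanger, y₂/y₁ = ½[√(1 + 8Fr₁²) − 1] = ½[√433.5 − 1] = 9.91.
y₂ = 9.91 × 1.73 = 17.1 m.
V₂ = q/y₂ = 52.4/17.1 = 3.06 m/s.

V₂ = 3.06 m/s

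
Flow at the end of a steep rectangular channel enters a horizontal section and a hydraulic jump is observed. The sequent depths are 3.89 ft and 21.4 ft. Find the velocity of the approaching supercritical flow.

For a rectangular channel the momentum equation gives q² = ½·g·y₁·y₂·(y₁ + y₂) = ½×32.2×3.89×21.4×25.3 = 33895.
q = √33895 = 184 ft²/s.
V₁ = q/y₁ = 184/3.89 = 47.3 ft/s.

V₁ = 47.3 ft/s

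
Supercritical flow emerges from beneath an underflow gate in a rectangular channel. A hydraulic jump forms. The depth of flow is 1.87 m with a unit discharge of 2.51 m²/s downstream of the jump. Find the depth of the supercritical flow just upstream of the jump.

y₁ = 0.314 m

V₂ = q/y₂ = 2.51/1.87 = 1.34 m/s; Fr₂ = V₂/√(g·y₂) = 0.313.
The Bélanger relation is symmetric: y₁/y₂ = ½[√(1 + 8Fr₂²) − 1] = ½[√1.786 − 1] = 0.168.
y₁ = 0.168 × 1.87 = 0.314 m.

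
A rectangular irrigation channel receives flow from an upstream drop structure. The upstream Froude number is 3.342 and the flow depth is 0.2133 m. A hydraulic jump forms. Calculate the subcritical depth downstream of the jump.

y₂ = 0.9071 m

Fr₁ = 3.342 (given).
Sequent-depth ratio: y₂/y₁ = ½[√(1 + 8Fr₁²) − 1] = ½[√90.352 − 1] = 4.253.
y₂ = 4.253 × 0.2133 = 0.9071 m.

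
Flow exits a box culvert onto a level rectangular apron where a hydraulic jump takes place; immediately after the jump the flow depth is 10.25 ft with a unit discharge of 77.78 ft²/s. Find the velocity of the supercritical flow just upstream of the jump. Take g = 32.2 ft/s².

V₁ = 27.70 ft/s

V₂ = q/y₂ = 77.78/10.25 = 7.588 ft/s; Fr₂ = V₂/√(g·y₂) = 0.4177.
Since the conjugate-depth ratio holds either way, y₁/y₂ = ½[√(1 + 8Fr₂²) − 1] = ½[√2.3957 − 1] = 0.2739.
y₁ = 0.2739 × 10.25 = 2.808 ft.
V₁ = q/y₁ = 77.78/2.808 = 27.70 ft/s.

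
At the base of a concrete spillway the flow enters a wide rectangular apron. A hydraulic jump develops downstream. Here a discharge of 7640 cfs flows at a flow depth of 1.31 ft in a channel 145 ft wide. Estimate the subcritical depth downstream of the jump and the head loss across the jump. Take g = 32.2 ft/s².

y₂ = 10.8 ft; ΔE = 15.2 ft

q = Q/b = 7640/145 = 52.7 ft²/s; V₁ = q/y₁ = 40.2 ft/s. Fr₁ = V₁/√(g·y₁) = 6.19.
Conjugate-depth relation: y₂/y₁ = ½[√(1 + 8Fr₁²) − 1] = ½[√307.8 − 1] = 8.27.
y₂ = 8.27 × 1.31 = 10.8 ft.
Head loss: ΔE = (y₂ − y₁)³/(4y₁y₂) = (10.8 − 1.31)³/(4×1.31×10.8) = 865/56.8 = 15.2 ft.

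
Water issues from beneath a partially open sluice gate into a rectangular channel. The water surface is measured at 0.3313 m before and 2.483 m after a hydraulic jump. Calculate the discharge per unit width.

q = 3.370 m²/s

For a rectangular channel the momentum equation gives q² = ½·g·y₁·y₂·(y₁ + y₂) = ½×9.81×0.3313×2.483×2.814 = 11.36.
q = √11.36 = 3.370 m²/s.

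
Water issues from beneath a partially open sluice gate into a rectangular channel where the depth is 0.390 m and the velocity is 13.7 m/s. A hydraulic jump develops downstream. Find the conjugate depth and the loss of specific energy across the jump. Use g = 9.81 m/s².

Fr₁ = V₁/√(g·y₁) = 13.7/√(9.81×0.390) = 7.00.
Bélanger equation: y₂/y₁ = ½[√(1 + 8Fr₁²) − 1] = ½[√393.5 − 1] = 9.42.
y₂ = 9.42 × 0.390 = 3.67 m.
q = V₁·y₁ = 13.7 × 0.390 = 5.34 m²/s. V₂ = q/y₂ = 5.34/3.67 = 1.45 m/s. E₁ = y₁ + V₁²/2g = 9.96 m; E₂ = y₂ + V₂²/2g = 3.78 m. ΔE = E₁ − E₂ = 6.18 m.

y₂ = 3.67 m; ΔE = 6.18 m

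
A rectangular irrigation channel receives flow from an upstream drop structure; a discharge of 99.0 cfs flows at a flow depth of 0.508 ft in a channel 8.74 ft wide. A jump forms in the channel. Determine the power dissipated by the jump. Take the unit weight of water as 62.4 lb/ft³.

q = Q/b = 99.0/8.74 = 11.3 ft²/s; V₁ = q/y₁ = 22.3 ft/s. Fr₁ = V₁/√(g·y₁) = 5.51.
By Bélanger, y₂/y₁ = ½[√(1 + 8Fr₁²) − 1] = ½[√244.2 − 1] = 7.31.
y₂ = 7.31 × 0.508 = 3.71 ft.
V₂ = q/y₂ = 11.3/3.71 = 3.05 ft/s. E₁ = y₁ + V₁²/2g = 8.23 ft; E₂ = y₂ + V₂²/2g = 3.86 ft. ΔE = E₁ − E₂ = 4.37 ft.
P = γ·Q·ΔE/550 = 62.4 × 99.0 × 4.37 / 550 = 49.1 hp.

P = 49.1 hp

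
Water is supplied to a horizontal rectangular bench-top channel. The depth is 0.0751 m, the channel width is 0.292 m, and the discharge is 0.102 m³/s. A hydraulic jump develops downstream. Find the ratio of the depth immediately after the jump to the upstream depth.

y₂/y₁ = 7.18

q = Q/b = 0.102/0.292 = 0.349 m²/s; V₁ = q/y₁ = 4.65 m/s. Fr₁ = V₁/√(g·y₁) = 5.42.
By Bélanger, y₂/y₁ = ½[√(1 + 8Fr₁²) − 1] = ½[√235.9 − 1] = 7.18.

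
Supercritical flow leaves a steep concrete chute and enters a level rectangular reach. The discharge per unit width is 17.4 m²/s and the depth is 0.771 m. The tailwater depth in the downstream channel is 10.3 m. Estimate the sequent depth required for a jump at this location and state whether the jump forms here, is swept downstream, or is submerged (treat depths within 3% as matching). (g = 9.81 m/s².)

y₂ = 8.57 m; the jump is submerged

V₁ = q/y₁ = 17.4/0.771 = 22.6 m/s. Fr₁ = V₁/√(g·y₁) = 22.6/√(9.81×0.771) = 8.21.
By Bélanger, y₂/y₁ = ½[√(1 + 8Fr₁²) − 1] = ½[√539.7 − 1] = 11.1.
y₂ = 11.1 × 0.771 = 8.57 m.
Tailwater y_tw = 10.3 m: y_tw > y₂, so the jump is submerged.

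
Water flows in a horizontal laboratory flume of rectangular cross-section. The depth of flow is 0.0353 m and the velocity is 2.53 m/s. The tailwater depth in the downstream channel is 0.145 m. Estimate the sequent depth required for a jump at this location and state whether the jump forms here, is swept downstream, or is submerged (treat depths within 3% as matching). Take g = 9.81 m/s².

Fr₁ = V₁/√(g·y₁) = 2.53/√(9.81×0.0353) = 4.30.
By Bélanger, y₂/y₁ = ½[√(1 + 8Fr₁²) − 1] = ½[√148.9 − 1] = 5.60.
y₂ = 5.60 × 0.0353 = 0.198 m.
Tailwater y_tw = 0.145 m: y_tw < y₂, so the jump is swept downstream.

y₂ = 0.198 m; the jump is swept downstream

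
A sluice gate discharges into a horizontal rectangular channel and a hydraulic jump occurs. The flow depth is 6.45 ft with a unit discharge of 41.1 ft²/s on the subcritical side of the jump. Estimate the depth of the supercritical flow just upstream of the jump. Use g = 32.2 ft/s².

y₁ = 1.94 ft

V₂ = q/y₂ = 41.1/6.45 = 6.37 ft/s; Fr₂ = V₂/√(g·y₂) = 0.442.
The Bélanger relation is symmetric: y₁/y₂ = ½[√(1 + 8Fr₂²) − 1] = ½[√2.564 − 1] = 0.301.
y₁ = 0.301 × 6.45 = 1.94 ft.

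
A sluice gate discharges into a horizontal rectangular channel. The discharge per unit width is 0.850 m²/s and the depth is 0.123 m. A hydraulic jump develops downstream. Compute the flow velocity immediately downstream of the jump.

V₁ = q/y₁ = 0.850/0.123 = 6.91 m/s. Fr₁ = V₁/√(g·y₁) = 6.91/√(9.81×0.123) = 6.29.
Bélanger equation: y₂/y₁ = ½[√(1 + 8Fr₁²) − 1] = ½[√317.6 − 1] = 8.41.
y₂ = 8.41 × 0.123 = 1.03 m.
V₂ = q/y₂ = 0.850/1.03 = 0.822 m/s.

V₂ = 0.822 m/s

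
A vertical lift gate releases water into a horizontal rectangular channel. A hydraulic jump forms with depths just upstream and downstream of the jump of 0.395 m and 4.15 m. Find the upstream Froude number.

For a rectangular channel the momentum equation gives q² = ½·g·y₁·y₂·(y₁ + y₂) = ½×9.81×0.395×4.15×4.54 = 36.5.
q = √36.5 = 6.05 m²/s.
V₁ = q/y₁ = 15.3 m/s; Fr₁ = V₁/√(g·y₁) = 7.77.

Fr₁ = 7.77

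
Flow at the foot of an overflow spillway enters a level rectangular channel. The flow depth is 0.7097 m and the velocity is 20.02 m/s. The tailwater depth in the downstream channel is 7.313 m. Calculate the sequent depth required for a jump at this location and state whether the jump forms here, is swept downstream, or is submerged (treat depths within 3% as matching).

Fr₁ = V₁/√(g·y₁) = 20.02/√(9.81×0.7097) = 7.587.
By Bélanger, y₂/y₁ = ½[√(1 + 8Fr₁²) − 1] = ½[√461.55 − 1] = 10.24.
y₂ = 10.24 × 0.7097 = 7.269 m.
Tailwater y_tw = 7.313 m: y_tw ≈ y₂, so the jump forms here.

y₂ = 7.269 m; the jump forms here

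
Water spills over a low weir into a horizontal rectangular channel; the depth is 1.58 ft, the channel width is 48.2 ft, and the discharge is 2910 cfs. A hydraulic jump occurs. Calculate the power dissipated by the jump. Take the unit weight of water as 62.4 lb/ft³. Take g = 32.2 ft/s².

q = Q/b = 2910/48.2 = 60.4 ft²/s; V₁ = q/y₁ = 38.2 ft/s. Fr₁ = V₁/√(g·y₁) = 5.36.
Conjugate-depth relation: y₂/y₁ = ½[√(1 + 8Fr₁²) − 1] = ½[√230.6 − 1] = 7.09.
y₂ = 7.09 × 1.58 = 11.2 ft.
V₂ = q/y₂ = 60.4/11.2 = 5.39 ft/s. E₁ = y₁ + V₁²/2g = 24.3 ft; E₂ = y₂ + V₂²/2g = 11.7 ft. ΔE = E₁ − E₂ = 12.6 ft.
P = γ·Q·ΔE/550 = 62.4 × 2910 × 12.6 / 550 = 4158 hp.

P = 4158 hp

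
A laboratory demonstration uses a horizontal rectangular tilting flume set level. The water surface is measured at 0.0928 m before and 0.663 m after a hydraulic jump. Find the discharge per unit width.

For a rectangular channel the momentum equation gives q² = ½·g·y₁·y₂·(y₁ + y₂) = ½×9.81×0.0928×0.663×0.756 = 0.228.
q = √0.228 = 0.478 m²/s.

q = 0.478 m²/s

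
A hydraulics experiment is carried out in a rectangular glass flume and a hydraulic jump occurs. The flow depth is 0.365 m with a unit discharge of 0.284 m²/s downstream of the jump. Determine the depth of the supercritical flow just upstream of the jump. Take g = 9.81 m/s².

V₂ = q/y₂ = 0.284/0.365 = 0.778 m/s; Fr₂ = V₂/√(g·y₂) = 0.411.
The Bélanger relation is symmetric: y₁/y₂ = ½[√(1 + 8Fr₂²) − 1] = ½[√2.353 − 1] = 0.267.
y₁ = 0.267 × 0.365 = 0.0974 m.

y₁ = 0.0974 m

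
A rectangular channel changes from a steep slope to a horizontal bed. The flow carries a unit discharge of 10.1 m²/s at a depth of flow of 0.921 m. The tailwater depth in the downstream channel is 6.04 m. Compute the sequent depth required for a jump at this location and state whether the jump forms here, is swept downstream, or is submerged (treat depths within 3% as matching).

V₁ = q/y₁ = 10.1/0.921 = 11.0 m/s. Fr₁ = V₁/√(g·y₁) = 11.0/√(9.81×0.921) = 3.65.
From the momentum equation for a rectangular channel, y₂/y₁ = ½[√(1 + 8Fr₁²) − 1] = ½[√107.5 − 1] = 4.68.
y₂ = 4.68 × 0.921 = 4.31 m.
Tailwater y_tw = 6.04 m: y_tw > y₂, so the jump is submerged.

y₂ = 4.31 m; the jump is submerged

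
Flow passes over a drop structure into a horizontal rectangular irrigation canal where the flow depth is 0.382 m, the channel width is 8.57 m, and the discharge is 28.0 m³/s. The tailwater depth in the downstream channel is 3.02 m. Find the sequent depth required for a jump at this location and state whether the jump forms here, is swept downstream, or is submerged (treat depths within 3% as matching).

q = Q/b = 28.0/8.57 = 3.27 m²/s; V₁ = q/y₁ = 8.55 m/s. Fr₁ = V₁/√(g·y₁) = 4.42.
Sequent-depth ratio: y₂/y₁ = ½[√(1 + 8Fr₁²) − 1] = ½[√157.2 − 1] = 5.77.
y₂ = 5.77 × 0.382 = 2.20 m.
Tailwater y_tw = 3.02 m: y_tw > y₂, so the jump is submerged.

y₂ = 2.20 m; the jump is submerged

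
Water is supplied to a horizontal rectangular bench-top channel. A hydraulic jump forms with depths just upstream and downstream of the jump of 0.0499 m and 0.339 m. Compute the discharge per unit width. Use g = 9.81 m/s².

For a rectangular channel the momentum equation gives q² = ½·g·y₁·y₂·(y₁ + y₂) = ½×9.81×0.0499×0.339×0.389 = 0.0323.
q = √0.0323 = 0.180 m²/s.

q = 0.180 m²/s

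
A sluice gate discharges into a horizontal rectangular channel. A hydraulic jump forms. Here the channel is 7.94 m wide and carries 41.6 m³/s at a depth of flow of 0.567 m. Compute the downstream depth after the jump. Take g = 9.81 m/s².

q = Q/b = 41.6/7.94 = 5.24 m²/s; V₁ = q/y₁ = 9.24 m/s. Fr₁ = V₁/√(g·y₁) = 3.92.
By Bélanger, y₂/y₁ = ½[√(1 + 8Fr₁²) − 1] = ½[√123.8 − 1] = 5.06.
y₂ = 5.06 × 0.567 = 2.87 m.

y₂ = 2.87 m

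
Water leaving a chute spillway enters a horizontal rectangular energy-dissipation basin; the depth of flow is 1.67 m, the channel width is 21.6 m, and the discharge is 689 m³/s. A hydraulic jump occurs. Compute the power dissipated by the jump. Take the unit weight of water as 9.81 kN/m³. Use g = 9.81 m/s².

q = Q/b = 689/21.6 = 31.9 m²/s; V₁ = q/y₁ = 19.1 m/s. Fr₁ = V₁/√(g·y₁) = 4.72.
Sequent-depth ratio: y₂/y₁ = ½[√(1 + 8Fr₁²) − 1] = ½[√179.2 − 1] = 6.19.
y₂ = 6.19 × 1.67 = 10.3 m.
V₂ = q/y₂ = 31.9/10.3 = 3.08 m/s. E₁ = y₁ + V₁²/2g = 20.3 m; E₂ = y₂ + V₂²/2g = 10.8 m. ΔE = E₁ − E₂ = 9.44 m.
P = γ·Q·ΔE = 9.81 × 689 × 9.44 = 63797 kW.

P = 63797 kW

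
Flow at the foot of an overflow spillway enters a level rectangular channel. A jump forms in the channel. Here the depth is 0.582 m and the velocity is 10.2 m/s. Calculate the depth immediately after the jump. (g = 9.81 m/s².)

Fr₁ = V₁/√(g·y₁) = 10.2/√(9.81×0.582) = 4.27.
From the momentum equation for a rectangular channel, y₂/y₁ = ½[√(1 + 8Fr₁²) − 1] = ½[√146.8 − 1] = 5.56.
y₂ = 5.56 × 0.582 = 3.23 m.

y₂ = 3.23 m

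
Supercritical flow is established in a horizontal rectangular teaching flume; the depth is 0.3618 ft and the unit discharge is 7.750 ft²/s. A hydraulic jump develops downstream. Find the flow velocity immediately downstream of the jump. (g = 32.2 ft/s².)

V₂ = 2.553 ft/s

V₁ = q/y₁ = 7.750/0.3618 = 21.42 ft/s. Fr₁ = V₁/√(g·y₁) = 21.42/√(32.2×0.3618) = 6.276.
By Bélanger, y₂/y₁ = ½[√(1 + 8Fr₁²) − 1] = ½[√316.09 − 1] = 8.389.
y₂ = 8.389 × 0.3618 = 3.035 ft.
V₂ = q/y₂ = 7.750/3.035 = 2.553 ft/s.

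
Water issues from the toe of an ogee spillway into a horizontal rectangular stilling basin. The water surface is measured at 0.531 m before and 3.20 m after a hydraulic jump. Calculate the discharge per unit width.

q = 5.58 m²/s

For a rectangular channel the momentum equation gives q² = ½·g·y₁·y₂·(y₁ + y₂) = ½×9.81×0.531×3.20×3.73 = 31.1.
q = √31.1 = 5.58 m²/s.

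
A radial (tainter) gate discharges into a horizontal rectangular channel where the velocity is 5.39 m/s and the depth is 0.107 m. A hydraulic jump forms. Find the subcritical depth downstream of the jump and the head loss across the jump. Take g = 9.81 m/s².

y₂ = 0.744 m; ΔE = 0.813 m

Fr₁ = V₁/√(g·y₁) = 5.39/√(9.81×0.107) = 5.26.
From the momentum equation for a rectangular channel, y₂/y₁ = ½[√(1 + 8Fr₁²) − 1] = ½[√222.4 − 1] = 6.96.
y₂ = 6.96 × 0.107 = 0.744 m.
Head loss: ΔE = (y₂ − y₁)³/(4y₁y₂) = (0.744 − 0.107)³/(4×0.107×0.744) = 0.259/0.319 = 0.813 m.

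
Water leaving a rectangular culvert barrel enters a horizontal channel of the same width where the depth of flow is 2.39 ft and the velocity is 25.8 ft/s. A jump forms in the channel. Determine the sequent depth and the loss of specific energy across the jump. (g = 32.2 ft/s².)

y₂ = 8.82 ft; ΔE = 3.15 ft

Fr₁ = V₁/√(g·y₁) = 25.8/√(32.2×2.39) = 2.94.
Bélanger equation: y₂/y₁ = ½[√(1 + 8Fr₁²) − 1] = ½[√70.20 − 1] = 3.69.
y₂ = 3.69 × 2.39 = 8.82 ft.
q = V₁·y₁ = 25.8 × 2.39 = 61.7 ft²/s. V₂ = q/y₂ = 61.7/8.82 = 6.99 ft/s. E₁ = y₁ + V₁²/2g = 12.7 ft; E₂ = y₂ + V₂²/2g = 9.58 ft. ΔE = E₁ − E₂ = 3.15 ft.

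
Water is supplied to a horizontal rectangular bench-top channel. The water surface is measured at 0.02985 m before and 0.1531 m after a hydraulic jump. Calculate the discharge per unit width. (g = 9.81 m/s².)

For a rectangular channel the momentum equation gives q² = ½·g·y₁·y₂·(y₁ + y₂) = ½×9.81×0.02985×0.1531×0.1830 = 0.004101.
q = √0.004101 = 0.06404 m²/s.

q = 0.06404 m²/s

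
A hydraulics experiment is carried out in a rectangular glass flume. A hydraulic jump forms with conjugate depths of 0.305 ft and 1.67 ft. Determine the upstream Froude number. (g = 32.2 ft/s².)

For a rectangular channel the momentum equation gives q² = ½·g·y₁·y₂·(y₁ + y₂) = ½×32.2×0.305×1.67×1.97 = 16.2.
q = √16.2 = 4.02 ft²/s.
V₁ = q/y₁ = 13.2 ft/s; Fr₁ = V₁/√(g·y₁) = 4.21.

Fr₁ = 4.21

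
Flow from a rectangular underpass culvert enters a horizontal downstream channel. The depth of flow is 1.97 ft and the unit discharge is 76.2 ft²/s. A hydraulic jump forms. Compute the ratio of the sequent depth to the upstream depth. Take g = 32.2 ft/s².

y₂/y₁ = 6.39

V₁ = q/y₁ = 76.2/1.97 = 38.7 ft/s. Fr₁ = V₁/√(g·y₁) = 38.7/√(32.2×1.97) = 4.86.
By Bélanger, y₂/y₁ = ½[√(1 + 8Fr₁²) − 1] = ½[√189.7 − 1] = 6.39.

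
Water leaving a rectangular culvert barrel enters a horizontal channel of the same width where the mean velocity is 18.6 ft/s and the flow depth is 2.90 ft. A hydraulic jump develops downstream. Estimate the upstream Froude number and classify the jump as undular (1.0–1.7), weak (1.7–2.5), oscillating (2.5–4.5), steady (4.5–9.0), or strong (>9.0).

Fr₁ = 1.92; weak jump

Fr₁ = V₁/√(g·y₁) = 18.6/√(32.2×2.90) = 1.92.
Fr₁ = 1.92 lies in the weak range.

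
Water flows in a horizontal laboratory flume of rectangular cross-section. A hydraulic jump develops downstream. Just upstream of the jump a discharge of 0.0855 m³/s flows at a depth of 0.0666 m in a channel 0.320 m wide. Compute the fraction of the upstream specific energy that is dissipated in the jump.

q = Q/b = 0.0855/0.320 = 0.267 m²/s; V₁ = q/y₁ = 4.01 m/s. Fr₁ = V₁/√(g·y₁) = 4.96.
Sequent-depth ratio: y₂/y₁ = ½[√(1 + 8Fr₁²) − 1] = ½[√198.1 − 1] = 6.54.
y₂ = 6.54 × 0.0666 = 0.435 m.
E₁ = y₁ + V₁²/2g = 0.887 m. ΔE = (y₂ − y₁)³/(4y₁y₂) = 0.432 m. ΔE/E₁ = 0.432/0.887 = 0.487.

ΔE/E₁ = 0.487 (48.7%)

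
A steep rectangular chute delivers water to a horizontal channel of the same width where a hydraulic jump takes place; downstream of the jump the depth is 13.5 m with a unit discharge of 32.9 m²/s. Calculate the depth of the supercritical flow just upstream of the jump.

y₁ = 1.12 m

V₂ = q/y₂ = 32.9/13.5 = 2.44 m/s; Fr₂ = V₂/√(g·y₂) = 0.212.
Since the conjugate-depth ratio holds either way, y₁/y₂ = ½[√(1 + 8Fr₂²) − 1] = ½[√1.359 − 1] = 0.0828.
y₁ = 0.0828 × 13.5 = 1.12 m.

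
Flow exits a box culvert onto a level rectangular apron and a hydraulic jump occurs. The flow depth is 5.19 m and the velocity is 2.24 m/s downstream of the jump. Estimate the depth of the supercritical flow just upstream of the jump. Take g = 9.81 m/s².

Fr₂ = V₂/√(g·y₂) = 2.24/√(9.81×5.19) = 0.314.
Since the conjugate-depth ratio holds either way, y₁/y₂ = ½[√(1 + 8Fr₂²) − 1] = ½[√1.788 − 1] = 0.169.
y₁ = 0.169 × 5.19 = 0.875 m.

y₁ = 0.875 m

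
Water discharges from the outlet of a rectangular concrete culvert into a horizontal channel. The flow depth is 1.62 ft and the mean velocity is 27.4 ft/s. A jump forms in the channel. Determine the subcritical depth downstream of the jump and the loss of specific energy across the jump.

Fr₁ = V₁/√(g·y₁) = 27.4/√(32.2×1.62) = 3.79.
From the momentum equation for a rectangular channel, y₂/y₁ = ½[√(1 + 8Fr₁²) − 1] = ½[√116.1 − 1] = 4.89.
y₂ = 4.89 × 1.62 = 7.92 ft.
Head loss: ΔE = (y₂ − y₁)³/(4y₁y₂) = (7.92 − 1.62)³/(4×1.62×7.92) = 250/51.3 = 4.87 ft.

y₂ = 7.92 ft; ΔE = 4.87 ft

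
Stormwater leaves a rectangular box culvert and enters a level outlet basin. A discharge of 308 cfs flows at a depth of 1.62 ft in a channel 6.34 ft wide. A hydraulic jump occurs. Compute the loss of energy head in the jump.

q = Q/b = 308/6.34 = 48.6 ft²/s; V₁ = q/y₁ = 30.0 ft/s. Fr₁ = V₁/√(g·y₁) = 4.15.
Sequent-depth ratio: y₂/y₁ = ½[√(1 + 8Fr₁²) − 1] = ½[√138.9 − 1] = 5.39.
y₂ = 5.39 × 1.62 = 8.74 ft.
V₂ = q/y₂ = 48.6/8.74 = 5.56 ft/s. E₁ = y₁ + V₁²/2g = 15.6 ft; E₂ = y₂ + V₂²/2g = 9.22 ft. ΔE = E₁ − E₂ = 6.37 ft.

ΔE = 6.37 ft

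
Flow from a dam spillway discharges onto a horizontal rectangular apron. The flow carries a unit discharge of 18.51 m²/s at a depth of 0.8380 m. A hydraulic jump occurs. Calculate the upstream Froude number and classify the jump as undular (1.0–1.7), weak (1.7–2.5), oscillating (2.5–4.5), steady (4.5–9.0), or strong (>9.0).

V₁ = q/y₁ = 18.51/0.8380 = 22.09 m/s. Fr₁ = V₁/√(g·y₁) = 22.09/√(9.81×0.8380) = 7.704.
Fr₁ = 7.704 lies in the steady range.

Fr₁ = 7.704; steady jump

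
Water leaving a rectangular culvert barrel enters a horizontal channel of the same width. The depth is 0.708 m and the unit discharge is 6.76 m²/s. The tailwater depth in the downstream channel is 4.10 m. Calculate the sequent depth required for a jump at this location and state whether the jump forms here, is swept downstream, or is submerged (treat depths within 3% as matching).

V₁ = q/y₁ = 6.76/0.708 = 9.55 m/s. Fr₁ = V₁/√(g·y₁) = 9.55/√(9.81×0.708) = 3.62.
Sequent-depth ratio: y₂/y₁ = ½[√(1 + 8Fr₁²) − 1] = ½[√106.0 − 1] = 4.65.
y₂ = 4.65 × 0.708 = 3.29 m.
Tailwater y_tw = 4.10 m: y_tw > y₂, so the jump is submerged.

y₂ = 3.29 m; the jump is submerged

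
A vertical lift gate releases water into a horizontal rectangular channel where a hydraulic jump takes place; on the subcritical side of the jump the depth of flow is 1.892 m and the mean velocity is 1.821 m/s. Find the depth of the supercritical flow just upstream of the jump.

y₁ = 0.5285 m

Fr₂ = V₂/√(g·y₂) = 1.821/√(9.81×1.892) = 0.4227.
Since the conjugate-depth ratio holds either way, y₁/y₂ = ½[√(1 + 8Fr₂²) − 1] = ½[√2.4293 − 1] = 0.2793.
y₁ = 0.2793 × 1.892 = 0.5285 m.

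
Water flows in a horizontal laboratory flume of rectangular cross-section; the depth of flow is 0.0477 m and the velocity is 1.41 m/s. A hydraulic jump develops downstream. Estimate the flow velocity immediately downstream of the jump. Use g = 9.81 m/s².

V₂ = 0.574 m/s

Fr₁ = V₁/√(g·y₁) = 1.41/√(9.81×0.0477) = 2.06.
Conjugate-depth relation: y₂/y₁ = ½[√(1 + 8Fr₁²) − 1] = ½[√34.99 − 1] = 2.46.
y₂ = 2.46 × 0.0477 = 0.117 m.
q = V₁·y₁ = 1.41 × 0.0477 = 0.0673 m²/s.
V₂ = q/y₂ = 0.0673/0.117 = 0.574 m/s.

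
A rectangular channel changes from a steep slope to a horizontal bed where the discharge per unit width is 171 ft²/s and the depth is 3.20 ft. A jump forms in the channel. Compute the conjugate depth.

y₂ = 22.3 ft

V₁ = q/y₁ = 171/3.20 = 53.4 ft/s. Fr₁ = V₁/√(g·y₁) = 53.4/√(32.2×3.20) = 5.26.
From the momentum equation for a rectangular channel, y₂/y₁ = ½[√(1 + 8Fr₁²) − 1] = ½[√222.7 − 1] = 6.96.
y₂ = 6.96 × 3.20 = 22.3 ft.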